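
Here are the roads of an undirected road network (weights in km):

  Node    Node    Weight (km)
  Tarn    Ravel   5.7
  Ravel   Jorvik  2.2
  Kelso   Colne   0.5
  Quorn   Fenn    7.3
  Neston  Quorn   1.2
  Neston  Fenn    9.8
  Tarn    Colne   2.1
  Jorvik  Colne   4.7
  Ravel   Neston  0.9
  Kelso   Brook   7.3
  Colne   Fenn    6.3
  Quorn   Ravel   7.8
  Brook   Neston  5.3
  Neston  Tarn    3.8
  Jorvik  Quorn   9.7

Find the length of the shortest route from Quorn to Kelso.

Settle nodes by increasing distance from Quorn:
Quorn: 0
Neston: 1.2  (via Quorn)
Ravel: 2.1  (via Neston)
Jorvik: 4.3  (via Ravel)
Tarn: 5  (via Neston)
Brook: 6.5  (via Neston)
Colne: 7.1  (via Tarn)
Fenn: 7.3  (via Quorn)
Kelso: 7.6  (via Colne)
Shortest route: Quorn → Neston → Tarn → Colne → Kelso = 7.6 km.

7.6 km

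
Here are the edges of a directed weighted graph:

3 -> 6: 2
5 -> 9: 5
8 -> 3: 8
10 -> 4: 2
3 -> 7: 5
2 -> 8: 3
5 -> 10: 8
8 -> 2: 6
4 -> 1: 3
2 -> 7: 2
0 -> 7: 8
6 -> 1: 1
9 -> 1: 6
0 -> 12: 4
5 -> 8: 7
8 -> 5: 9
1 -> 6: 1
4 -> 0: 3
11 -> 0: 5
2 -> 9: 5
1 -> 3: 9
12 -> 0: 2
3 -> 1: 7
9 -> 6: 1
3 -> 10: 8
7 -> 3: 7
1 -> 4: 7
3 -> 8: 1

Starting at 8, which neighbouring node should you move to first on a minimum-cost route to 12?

3

Compare a few routes:
8 → 2 → 9 → 6 → 1 → 4 → 0 → 12: 6+5+1+1+7+3+4 = 27
8 → 5 → 10 → 4 → 0 → 12: 9+8+2+3+4 = 26
8 → 3 → 6 → 1 → 4 → 0 → 12: 8+2+1+7+3+4 = 25
Cheapest is 8 → 3 → 6 → 1 → 4 → 0 → 12 at 25.
So from 8 the first move is to 3.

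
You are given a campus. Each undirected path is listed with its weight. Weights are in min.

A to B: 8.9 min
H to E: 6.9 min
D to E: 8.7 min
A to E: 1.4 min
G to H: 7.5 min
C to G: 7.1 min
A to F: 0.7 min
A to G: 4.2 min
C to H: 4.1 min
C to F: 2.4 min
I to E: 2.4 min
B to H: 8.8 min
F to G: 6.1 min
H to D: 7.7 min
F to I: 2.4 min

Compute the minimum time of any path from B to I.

12 min

Candidate routes:
B - A - E - I: 8.9+1.4+2.4 = 12.7
B - A - F - I: 8.9+0.7+2.4 = 12
Cheapest is B - A - F - I at 12 min.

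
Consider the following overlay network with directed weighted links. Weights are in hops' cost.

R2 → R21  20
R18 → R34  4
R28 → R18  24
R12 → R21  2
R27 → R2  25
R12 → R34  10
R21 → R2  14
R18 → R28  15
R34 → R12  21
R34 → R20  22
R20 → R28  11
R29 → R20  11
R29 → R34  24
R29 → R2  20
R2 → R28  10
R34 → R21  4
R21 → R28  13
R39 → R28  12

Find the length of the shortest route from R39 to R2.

58 hops' cost

Running Dijkstra from R39:
R39: 0
R28: 12  (via R39)
R18: 36  (via R28)
R34: 40  (via R18)
R21: 44  (via R34)
R2: 58  (via R21)
Shortest route: R39 → R28 → R18 → R34 → R21 → R2 = 58 hops' cost.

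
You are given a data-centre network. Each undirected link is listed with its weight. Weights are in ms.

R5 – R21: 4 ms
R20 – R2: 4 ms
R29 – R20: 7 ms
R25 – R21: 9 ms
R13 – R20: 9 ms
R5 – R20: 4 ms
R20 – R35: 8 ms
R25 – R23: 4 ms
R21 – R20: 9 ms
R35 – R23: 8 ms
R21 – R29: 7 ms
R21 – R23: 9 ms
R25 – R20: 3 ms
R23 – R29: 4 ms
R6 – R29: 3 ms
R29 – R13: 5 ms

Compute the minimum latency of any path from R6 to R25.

11 ms

Settle nodes by increasing distance from R6:
R6: 0
R29: 3  (via R6)
R23: 7  (via R29)
R13: 8  (via R29)
R21: 10  (via R29)
R20: 10  (via R29)
R25: 11  (via R23)
Shortest route: R6 → R29 → R23 → R25 = 11 ms.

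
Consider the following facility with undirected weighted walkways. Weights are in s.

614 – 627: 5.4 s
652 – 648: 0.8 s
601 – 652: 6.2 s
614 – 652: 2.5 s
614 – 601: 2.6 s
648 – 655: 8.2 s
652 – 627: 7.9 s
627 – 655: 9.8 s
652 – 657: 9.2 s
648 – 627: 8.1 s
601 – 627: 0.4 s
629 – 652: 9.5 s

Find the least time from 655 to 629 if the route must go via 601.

Best 655 to 601: 655–627–601 costing 10.2
Best 601 to 629: 601–614–652–629 costing 14.6
Total via 601: 10.2 + 14.6 = 24.8 s.

24.8 s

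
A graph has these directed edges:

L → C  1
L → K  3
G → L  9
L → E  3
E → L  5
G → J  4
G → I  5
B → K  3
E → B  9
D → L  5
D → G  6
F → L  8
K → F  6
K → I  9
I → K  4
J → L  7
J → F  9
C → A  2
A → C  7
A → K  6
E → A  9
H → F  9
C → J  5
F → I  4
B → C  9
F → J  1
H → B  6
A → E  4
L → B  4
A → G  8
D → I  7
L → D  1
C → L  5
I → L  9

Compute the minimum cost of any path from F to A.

11

Running Dijkstra from F:
F: 0
J: 1  (via F)
I: 4  (via F)
K: 8  (via I)
L: 8  (via F)
C: 9  (via L)
D: 9  (via L)
A: 11  (via C)
Shortest route: F → L → C → A = 11.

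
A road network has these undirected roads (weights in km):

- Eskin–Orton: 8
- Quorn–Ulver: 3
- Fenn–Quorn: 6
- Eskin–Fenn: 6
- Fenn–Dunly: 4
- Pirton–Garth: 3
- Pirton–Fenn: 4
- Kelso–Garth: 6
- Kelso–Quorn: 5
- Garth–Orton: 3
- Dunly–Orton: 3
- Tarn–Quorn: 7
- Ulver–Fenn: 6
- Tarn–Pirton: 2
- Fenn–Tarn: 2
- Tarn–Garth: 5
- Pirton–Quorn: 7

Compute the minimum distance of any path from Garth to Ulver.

Shortest distances from Garth:
Garth: 0
Pirton: 3  (via Garth)
Orton: 3  (via Garth)
Tarn: 5  (via Garth)
Kelso: 6  (via Garth)
Dunly: 6  (via Orton)
Fenn: 7  (via Pirton)
Quorn: 10  (via Pirton)
Eskin: 11  (via Orton)
Ulver: 13  (via Fenn)
Shortest route: Garth–Pirton–Fenn–Ulver = 13 km.

13 km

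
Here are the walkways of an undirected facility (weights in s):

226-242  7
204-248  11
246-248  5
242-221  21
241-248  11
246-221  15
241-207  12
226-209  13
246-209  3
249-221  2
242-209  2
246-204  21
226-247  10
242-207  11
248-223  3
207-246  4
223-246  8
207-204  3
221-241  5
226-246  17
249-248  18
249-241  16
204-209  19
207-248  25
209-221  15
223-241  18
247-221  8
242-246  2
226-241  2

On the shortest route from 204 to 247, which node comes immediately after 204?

207

Compare a few routes:
204 → 207 → 246 → 242 → 226 → 247: 3+4+2+7+10 = 26
204 → 207 → 241 → 226 → 247: 3+12+2+10 = 27
204 → 207 → 246 → 209 → 242 → 226 → 247: 3+4+3+2+7+10 = 29
204 → 207 → 241 → 221 → 247: 3+12+5+8 = 28
The minimum is 26 s via 204 → 207 → 246 → 242 → 226 → 247.
So from 204 the first move is to 207.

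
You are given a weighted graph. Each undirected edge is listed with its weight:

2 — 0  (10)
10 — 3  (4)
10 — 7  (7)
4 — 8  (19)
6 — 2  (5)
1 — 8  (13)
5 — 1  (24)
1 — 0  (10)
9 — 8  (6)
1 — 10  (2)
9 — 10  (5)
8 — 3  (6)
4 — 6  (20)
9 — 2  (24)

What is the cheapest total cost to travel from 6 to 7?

Settle nodes by increasing distance from 6:
6: 0
2: 5  (via 6)
0: 15  (via 2)
4: 20  (via 6)
1: 25  (via 0)
10: 27  (via 1)
9: 29  (via 2)
3: 31  (via 10)
7: 34  (via 10)
Shortest route: 6 → 2 → 0 → 1 → 10 → 7 = 34.

34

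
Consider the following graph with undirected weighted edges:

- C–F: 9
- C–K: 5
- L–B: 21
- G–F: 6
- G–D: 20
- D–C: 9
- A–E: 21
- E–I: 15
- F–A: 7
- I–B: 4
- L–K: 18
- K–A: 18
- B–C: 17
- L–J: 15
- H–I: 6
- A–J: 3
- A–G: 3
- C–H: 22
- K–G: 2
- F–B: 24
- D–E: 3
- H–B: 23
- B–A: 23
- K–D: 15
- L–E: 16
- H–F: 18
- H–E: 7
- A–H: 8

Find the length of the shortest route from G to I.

Compare a few routes:
G → A → H → I: 3+8+6 = 17
G → F → A → H → I: 6+7+8+6 = 27
The minimum is 17 via G → A → H → I.

17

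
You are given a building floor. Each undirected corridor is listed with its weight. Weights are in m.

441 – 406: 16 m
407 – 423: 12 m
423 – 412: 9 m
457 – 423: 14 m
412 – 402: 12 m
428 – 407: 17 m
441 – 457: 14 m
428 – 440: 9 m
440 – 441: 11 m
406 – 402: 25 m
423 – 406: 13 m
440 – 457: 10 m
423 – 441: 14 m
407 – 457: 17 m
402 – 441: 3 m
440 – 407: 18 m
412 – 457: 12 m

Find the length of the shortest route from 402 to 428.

Candidate routes:
402–441–440–428: 3+11+9 = 23
402–441–423–407–428: 3+14+12+17 = 46
402–441–457–440–428: 3+14+10+9 = 36
402–412–457–440–428: 12+12+10+9 = 43
The minimum is 23 m via 402–441–440–428.

23 m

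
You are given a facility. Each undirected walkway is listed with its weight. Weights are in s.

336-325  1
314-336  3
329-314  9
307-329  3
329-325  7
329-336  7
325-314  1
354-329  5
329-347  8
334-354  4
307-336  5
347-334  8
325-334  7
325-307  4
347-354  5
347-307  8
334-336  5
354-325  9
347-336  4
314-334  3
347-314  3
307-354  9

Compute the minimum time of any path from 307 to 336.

5 s

Enumerating some paths:
307–325–314–336: 4+1+3 = 8
307–336: 5 = 5
Cheapest is 307–336 at 5 s.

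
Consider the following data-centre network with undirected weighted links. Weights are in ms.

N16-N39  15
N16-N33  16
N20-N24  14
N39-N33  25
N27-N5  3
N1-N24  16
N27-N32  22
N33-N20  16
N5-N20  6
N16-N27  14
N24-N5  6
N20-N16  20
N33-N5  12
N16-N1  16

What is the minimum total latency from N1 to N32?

47 ms

Shortest distances from N1:
N1: 0
N16: 16  (via N1)
N24: 16  (via N1)
N5: 22  (via N24)
N27: 25  (via N5)
N20: 28  (via N5)
N39: 31  (via N16)
N33: 32  (via N16)
N32: 47  (via N27)
Shortest route: N1 → N24 → N5 → N27 → N32 = 47 ms.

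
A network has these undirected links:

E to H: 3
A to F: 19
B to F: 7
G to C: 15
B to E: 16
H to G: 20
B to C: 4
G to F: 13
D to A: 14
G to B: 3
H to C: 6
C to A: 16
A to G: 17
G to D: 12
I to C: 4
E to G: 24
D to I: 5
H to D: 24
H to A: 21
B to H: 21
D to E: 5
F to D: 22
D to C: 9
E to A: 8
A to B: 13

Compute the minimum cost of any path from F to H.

Compare a few routes:
F - B - H: 7+21 = 28
F - B - C - H: 7+4+6 = 17
F - G - B - C - H: 13+3+4+6 = 26
F - B - E - H: 7+16+3 = 26
The minimum is 17 via F - B - C - H.

17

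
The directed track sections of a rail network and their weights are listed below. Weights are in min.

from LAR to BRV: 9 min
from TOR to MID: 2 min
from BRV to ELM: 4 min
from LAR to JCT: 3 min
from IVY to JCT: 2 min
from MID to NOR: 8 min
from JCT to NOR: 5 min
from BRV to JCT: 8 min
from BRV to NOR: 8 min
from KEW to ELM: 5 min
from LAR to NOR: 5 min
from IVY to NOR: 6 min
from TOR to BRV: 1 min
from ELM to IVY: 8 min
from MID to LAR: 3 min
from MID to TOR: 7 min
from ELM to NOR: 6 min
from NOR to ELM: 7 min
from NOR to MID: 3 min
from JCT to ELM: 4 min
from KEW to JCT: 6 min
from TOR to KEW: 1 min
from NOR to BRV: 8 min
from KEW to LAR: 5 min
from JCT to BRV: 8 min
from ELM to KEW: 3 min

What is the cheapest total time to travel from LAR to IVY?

15 min

Compare a few routes:
LAR → NOR → ELM → IVY: 5+7+8 = 20
LAR → JCT → ELM → IVY: 3+4+8 = 15
LAR → JCT → NOR → ELM → IVY: 3+5+7+8 = 23
LAR → BRV → ELM → IVY: 9+4+8 = 21
The minimum is 15 min via LAR → JCT → ELM → IVY.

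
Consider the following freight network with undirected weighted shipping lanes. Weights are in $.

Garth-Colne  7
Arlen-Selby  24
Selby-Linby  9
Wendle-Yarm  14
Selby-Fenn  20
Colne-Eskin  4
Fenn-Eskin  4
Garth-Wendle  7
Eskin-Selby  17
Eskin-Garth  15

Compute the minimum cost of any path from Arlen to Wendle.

Settle nodes by increasing distance from Arlen:
Arlen: 0
Selby: 24  (via Arlen)
Linby: 33  (via Selby)
Eskin: 41  (via Selby)
Fenn: 44  (via Selby)
Colne: 45  (via Eskin)
Garth: 52  (via Colne)
Wendle: 59  (via Garth)
Shortest route: Arlen–Selby–Eskin–Colne–Garth–Wendle = $59.

$59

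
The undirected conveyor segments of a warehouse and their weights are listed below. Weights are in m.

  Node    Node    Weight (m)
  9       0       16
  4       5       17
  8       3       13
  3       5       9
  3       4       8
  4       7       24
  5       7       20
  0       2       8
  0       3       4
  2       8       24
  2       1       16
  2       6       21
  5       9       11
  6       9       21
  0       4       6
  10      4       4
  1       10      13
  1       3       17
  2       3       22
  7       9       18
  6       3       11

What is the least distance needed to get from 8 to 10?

Settle nodes by increasing distance from 8:
8: 0
3: 13  (via 8)
0: 17  (via 3)
4: 21  (via 3)
5: 22  (via 3)
2: 24  (via 8)
6: 24  (via 3)
10: 25  (via 4)
Shortest route: 8 → 3 → 4 → 10 = 25 m.

25 m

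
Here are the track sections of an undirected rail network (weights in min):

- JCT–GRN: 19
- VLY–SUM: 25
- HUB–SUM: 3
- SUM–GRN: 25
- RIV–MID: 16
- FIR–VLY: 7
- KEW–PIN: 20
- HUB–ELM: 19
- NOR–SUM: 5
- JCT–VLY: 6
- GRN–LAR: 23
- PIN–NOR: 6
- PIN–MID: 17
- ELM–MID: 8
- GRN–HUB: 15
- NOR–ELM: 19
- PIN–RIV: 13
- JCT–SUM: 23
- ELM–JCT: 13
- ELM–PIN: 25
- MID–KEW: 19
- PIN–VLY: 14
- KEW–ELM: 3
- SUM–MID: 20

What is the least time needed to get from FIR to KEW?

Compare a few routes:
FIR - VLY - PIN - MID - ELM - KEW: 7+14+17+8+3 = 49
FIR - VLY - JCT - ELM - KEW: 7+6+13+3 = 29
FIR - VLY - PIN - NOR - ELM - KEW: 7+14+6+19+3 = 49
FIR - VLY - PIN - KEW: 7+14+20 = 41
Cheapest is FIR - VLY - JCT - ELM - KEW at 29 min.

29 min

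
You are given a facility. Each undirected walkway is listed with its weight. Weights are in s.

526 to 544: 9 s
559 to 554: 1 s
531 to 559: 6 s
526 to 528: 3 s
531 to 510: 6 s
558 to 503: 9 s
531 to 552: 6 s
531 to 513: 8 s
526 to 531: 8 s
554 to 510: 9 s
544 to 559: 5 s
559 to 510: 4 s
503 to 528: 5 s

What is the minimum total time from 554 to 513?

Candidate routes:
554 - 559 - 531 - 513: 1+6+8 = 15
554 - 559 - 510 - 531 - 513: 1+4+6+8 = 19
The minimum is 15 s via 554 - 559 - 531 - 513.

15 s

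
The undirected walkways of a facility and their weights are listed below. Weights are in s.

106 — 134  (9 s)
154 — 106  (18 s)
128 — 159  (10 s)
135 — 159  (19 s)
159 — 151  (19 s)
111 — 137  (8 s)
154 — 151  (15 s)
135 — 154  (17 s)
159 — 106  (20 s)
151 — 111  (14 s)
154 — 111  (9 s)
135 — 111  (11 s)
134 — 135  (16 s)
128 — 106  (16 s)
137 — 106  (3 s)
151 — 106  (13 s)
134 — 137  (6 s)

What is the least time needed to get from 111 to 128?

Running Dijkstra from 111:
111: 0
137: 8  (via 111)
154: 9  (via 111)
106: 11  (via 137)
135: 11  (via 111)
134: 14  (via 137)
151: 14  (via 111)
128: 27  (via 106)
Shortest route: 111 → 137 → 106 → 128 = 27 s.

27 s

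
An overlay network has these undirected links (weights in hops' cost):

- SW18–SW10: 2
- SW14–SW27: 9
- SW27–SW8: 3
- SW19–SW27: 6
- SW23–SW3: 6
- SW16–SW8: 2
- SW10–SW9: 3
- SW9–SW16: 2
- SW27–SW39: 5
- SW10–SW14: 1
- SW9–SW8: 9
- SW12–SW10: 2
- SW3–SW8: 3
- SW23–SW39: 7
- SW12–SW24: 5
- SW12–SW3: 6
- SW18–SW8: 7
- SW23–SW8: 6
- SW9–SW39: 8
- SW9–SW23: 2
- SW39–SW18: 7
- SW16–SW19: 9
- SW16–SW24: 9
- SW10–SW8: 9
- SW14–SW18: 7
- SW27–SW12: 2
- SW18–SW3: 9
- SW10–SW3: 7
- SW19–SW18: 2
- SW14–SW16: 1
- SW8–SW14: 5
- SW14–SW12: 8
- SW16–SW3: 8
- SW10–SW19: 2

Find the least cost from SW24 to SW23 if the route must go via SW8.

16 hops' cost

Shortest SW24→SW8: SW24–SW12–SW27–SW8 = 10
Shortest SW8→SW23: SW8–SW23 = 6
Total via SW8: 10 + 6 = 16 hops' cost.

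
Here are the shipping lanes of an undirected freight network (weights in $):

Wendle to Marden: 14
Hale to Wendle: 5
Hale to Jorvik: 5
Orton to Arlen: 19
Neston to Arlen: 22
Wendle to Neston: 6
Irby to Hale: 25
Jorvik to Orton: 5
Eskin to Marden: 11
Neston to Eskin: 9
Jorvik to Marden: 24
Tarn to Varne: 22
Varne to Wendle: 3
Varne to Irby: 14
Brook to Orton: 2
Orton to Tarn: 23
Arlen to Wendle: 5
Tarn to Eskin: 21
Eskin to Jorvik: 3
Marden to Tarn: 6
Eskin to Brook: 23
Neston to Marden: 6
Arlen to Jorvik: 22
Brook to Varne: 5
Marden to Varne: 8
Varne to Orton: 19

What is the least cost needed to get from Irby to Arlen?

Compare a few routes:
Irby - Hale - Wendle - Arlen: 25+5+5 = 35
Irby - Varne - Brook - Orton - Arlen: 14+5+2+19 = 40
Irby - Varne - Wendle - Arlen: 14+3+5 = 22
Irby - Varne - Marden - Neston - Wendle - Arlen: 14+8+6+6+5 = 39
Cheapest is Irby - Varne - Wendle - Arlen at $22.

$22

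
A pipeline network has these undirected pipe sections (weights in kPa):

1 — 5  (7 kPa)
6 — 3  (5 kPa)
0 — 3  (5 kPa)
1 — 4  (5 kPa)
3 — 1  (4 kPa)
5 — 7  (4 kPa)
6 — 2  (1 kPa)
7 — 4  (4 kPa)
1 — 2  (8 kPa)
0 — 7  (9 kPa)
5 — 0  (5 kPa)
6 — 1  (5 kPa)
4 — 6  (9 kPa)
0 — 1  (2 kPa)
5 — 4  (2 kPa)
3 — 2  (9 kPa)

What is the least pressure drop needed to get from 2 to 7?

Shortest distances from 2:
2: 0
6: 1  (via 2)
1: 6  (via 6)
3: 6  (via 6)
0: 8  (via 1)
4: 10  (via 6)
5: 12  (via 4)
7: 14  (via 4)
Shortest route: 2–6–4–7 = 14 kPa.

14 kPa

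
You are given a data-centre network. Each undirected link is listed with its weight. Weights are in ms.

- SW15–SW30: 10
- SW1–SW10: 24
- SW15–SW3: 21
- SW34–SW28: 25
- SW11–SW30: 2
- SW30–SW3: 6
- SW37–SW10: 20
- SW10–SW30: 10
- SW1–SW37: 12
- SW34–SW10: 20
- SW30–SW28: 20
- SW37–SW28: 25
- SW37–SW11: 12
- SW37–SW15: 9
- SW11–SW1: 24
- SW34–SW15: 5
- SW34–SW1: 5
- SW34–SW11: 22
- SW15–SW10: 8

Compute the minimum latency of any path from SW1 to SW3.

Shortest distances from SW1:
SW1: 0
SW34: 5  (via SW1)
SW15: 10  (via SW34)
SW37: 12  (via SW1)
SW10: 18  (via SW15)
SW30: 20  (via SW15)
SW11: 22  (via SW30)
SW3: 26  (via SW30)
Shortest route: SW1–SW34–SW15–SW30–SW3 = 26 ms.

26 ms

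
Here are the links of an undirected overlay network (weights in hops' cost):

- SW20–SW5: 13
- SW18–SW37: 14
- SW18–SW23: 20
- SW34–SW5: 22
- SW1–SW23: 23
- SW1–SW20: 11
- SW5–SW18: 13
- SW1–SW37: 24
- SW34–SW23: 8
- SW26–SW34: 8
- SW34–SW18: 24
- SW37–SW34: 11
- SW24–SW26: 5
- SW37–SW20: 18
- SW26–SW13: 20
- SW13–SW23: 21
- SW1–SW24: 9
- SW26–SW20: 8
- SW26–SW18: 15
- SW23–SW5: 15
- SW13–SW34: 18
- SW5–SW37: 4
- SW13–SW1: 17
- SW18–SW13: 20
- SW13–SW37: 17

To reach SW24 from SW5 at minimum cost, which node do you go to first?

SW20

Enumerating some paths:
SW5 - SW37 - SW34 - SW26 - SW24: 4+11+8+5 = 28
SW5 - SW20 - SW1 - SW24: 13+11+9 = 33
SW5 - SW20 - SW26 - SW24: 13+8+5 = 26
The minimum is 26 hops' cost via SW5 - SW20 - SW26 - SW24.
So from SW5 the first move is to SW20.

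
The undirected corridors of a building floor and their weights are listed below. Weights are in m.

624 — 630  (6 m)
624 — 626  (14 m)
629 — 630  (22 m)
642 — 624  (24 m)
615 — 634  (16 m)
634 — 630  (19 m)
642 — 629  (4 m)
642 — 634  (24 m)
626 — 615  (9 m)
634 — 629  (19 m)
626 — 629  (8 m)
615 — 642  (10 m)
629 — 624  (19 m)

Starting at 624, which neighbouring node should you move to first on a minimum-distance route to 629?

629

Enumerating some paths:
624 → 629: 19 = 19
624 → 626 → 629: 14+8 = 22
624 → 630 → 629: 6+22 = 28
The minimum is 19 m via 624 → 629.
So from 624 the first move is to 629.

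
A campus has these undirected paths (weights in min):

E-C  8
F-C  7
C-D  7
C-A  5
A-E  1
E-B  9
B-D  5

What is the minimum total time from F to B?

19 min

Settle nodes by increasing distance from F:
F: 0
C: 7  (via F)
A: 12  (via C)
E: 13  (via A)
D: 14  (via C)
B: 19  (via D)
Shortest route: F–C–D–B = 19 min.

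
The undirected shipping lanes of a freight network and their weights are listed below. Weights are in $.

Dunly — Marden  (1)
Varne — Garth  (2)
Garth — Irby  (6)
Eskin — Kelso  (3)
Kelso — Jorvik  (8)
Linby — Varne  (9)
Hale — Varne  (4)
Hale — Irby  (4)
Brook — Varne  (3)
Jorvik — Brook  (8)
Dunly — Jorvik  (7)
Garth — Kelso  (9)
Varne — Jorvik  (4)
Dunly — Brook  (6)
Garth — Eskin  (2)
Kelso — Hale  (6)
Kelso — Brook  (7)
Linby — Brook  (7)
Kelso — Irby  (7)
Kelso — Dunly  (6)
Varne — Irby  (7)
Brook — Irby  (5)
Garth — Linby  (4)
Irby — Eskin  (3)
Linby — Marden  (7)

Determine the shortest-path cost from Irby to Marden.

Compare a few routes:
Irby - Kelso - Dunly - Marden: 7+6+1 = 14
Irby - Eskin - Kelso - Dunly - Marden: 3+3+6+1 = 13
Irby - Brook - Dunly - Marden: 5+6+1 = 12
The minimum is $12 via Irby - Brook - Dunly - Marden.

$12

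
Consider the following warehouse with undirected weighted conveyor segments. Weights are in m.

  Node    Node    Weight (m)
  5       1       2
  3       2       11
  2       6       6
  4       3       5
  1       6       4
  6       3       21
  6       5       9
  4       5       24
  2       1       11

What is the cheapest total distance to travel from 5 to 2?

Compare a few routes:
5 → 1 → 6 → 2: 2+4+6 = 12
5 → 6 → 2: 9+6 = 15
5 → 1 → 2: 2+11 = 13
The minimum is 12 m via 5 → 1 → 6 → 2.

12 m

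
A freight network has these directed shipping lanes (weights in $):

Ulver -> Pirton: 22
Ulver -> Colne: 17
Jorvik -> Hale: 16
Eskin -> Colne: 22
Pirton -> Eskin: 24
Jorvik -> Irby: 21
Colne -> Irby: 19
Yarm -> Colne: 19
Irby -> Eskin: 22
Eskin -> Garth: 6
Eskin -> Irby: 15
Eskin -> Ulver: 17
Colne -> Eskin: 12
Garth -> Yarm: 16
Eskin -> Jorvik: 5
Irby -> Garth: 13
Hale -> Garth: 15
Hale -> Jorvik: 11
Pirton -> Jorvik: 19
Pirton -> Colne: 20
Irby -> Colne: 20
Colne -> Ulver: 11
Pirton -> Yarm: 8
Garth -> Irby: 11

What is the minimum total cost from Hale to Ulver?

$57

Candidate routes:
Hale–Garth–Irby–Colne–Ulver: 15+11+20+11 = 57
Hale–Garth–Yarm–Colne–Ulver: 15+16+19+11 = 61
The minimum is $57 via Hale–Garth–Irby–Colne–Ulver.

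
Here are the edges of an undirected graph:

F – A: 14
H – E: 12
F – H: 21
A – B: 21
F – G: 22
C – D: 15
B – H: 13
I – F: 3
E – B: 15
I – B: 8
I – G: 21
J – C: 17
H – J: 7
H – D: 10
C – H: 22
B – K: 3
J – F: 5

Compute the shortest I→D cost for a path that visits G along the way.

65

Best I to G: I → G costing 21
Shortest G→D: G → F → J → H → D = 44
Total via G: 21 + 44 = 65.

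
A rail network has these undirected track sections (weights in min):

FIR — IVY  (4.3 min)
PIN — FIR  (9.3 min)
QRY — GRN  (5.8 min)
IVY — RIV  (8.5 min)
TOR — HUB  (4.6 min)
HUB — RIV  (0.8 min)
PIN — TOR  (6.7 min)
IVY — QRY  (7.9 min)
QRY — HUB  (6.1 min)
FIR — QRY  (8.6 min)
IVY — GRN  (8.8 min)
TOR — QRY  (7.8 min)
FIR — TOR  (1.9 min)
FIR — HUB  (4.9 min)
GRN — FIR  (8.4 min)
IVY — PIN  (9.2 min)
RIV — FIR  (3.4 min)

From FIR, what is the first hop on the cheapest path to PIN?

TOR

Enumerating some paths:
FIR → IVY → PIN: 4.3+9.2 = 13.5
FIR → TOR → PIN: 1.9+6.7 = 8.6
FIR → PIN: 9.3 = 9.3
The minimum is 8.6 min via FIR → TOR → PIN.
So from FIR the first move is to TOR.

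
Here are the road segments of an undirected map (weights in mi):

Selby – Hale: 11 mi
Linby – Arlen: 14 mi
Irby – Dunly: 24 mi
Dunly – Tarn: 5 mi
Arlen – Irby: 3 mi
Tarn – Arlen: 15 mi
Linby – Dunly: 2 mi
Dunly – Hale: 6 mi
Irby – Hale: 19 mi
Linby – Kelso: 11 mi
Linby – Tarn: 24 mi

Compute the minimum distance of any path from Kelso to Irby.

Running Dijkstra from Kelso:
Kelso: 0
Linby: 11  (via Kelso)
Dunly: 13  (via Linby)
Tarn: 18  (via Dunly)
Hale: 19  (via Dunly)
Arlen: 25  (via Linby)
Irby: 28  (via Arlen)
Shortest route: Kelso–Linby–Arlen–Irby = 28 mi.

28 mi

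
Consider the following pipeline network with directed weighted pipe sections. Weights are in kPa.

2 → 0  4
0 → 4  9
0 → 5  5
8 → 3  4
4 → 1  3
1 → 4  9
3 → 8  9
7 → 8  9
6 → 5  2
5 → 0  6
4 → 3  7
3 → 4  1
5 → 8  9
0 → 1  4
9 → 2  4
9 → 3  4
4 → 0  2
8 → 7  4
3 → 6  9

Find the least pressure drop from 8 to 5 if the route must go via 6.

15 kPa

Shortest 8→6: 8–3–6 = 13
Shortest 6→5: 6–5 = 2
Total via 6: 13 + 2 = 15 kPa.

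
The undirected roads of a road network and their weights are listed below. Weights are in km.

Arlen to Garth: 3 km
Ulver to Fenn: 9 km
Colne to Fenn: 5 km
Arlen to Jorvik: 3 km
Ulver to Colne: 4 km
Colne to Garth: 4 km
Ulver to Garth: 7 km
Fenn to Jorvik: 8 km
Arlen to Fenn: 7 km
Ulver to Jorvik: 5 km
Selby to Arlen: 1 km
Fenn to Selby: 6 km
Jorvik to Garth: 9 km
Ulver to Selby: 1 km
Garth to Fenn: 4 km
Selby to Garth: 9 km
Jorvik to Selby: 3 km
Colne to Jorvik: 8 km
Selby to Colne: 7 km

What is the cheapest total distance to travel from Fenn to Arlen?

7 km

Compare a few routes:
Fenn - Colne - Ulver - Selby - Arlen: 5+4+1+1 = 11
Fenn - Arlen: 7 = 7
Fenn - Jorvik - Arlen: 8+3 = 11
Fenn - Ulver - Selby - Arlen: 9+1+1 = 11
The minimum is 7 km via Fenn - Arlen.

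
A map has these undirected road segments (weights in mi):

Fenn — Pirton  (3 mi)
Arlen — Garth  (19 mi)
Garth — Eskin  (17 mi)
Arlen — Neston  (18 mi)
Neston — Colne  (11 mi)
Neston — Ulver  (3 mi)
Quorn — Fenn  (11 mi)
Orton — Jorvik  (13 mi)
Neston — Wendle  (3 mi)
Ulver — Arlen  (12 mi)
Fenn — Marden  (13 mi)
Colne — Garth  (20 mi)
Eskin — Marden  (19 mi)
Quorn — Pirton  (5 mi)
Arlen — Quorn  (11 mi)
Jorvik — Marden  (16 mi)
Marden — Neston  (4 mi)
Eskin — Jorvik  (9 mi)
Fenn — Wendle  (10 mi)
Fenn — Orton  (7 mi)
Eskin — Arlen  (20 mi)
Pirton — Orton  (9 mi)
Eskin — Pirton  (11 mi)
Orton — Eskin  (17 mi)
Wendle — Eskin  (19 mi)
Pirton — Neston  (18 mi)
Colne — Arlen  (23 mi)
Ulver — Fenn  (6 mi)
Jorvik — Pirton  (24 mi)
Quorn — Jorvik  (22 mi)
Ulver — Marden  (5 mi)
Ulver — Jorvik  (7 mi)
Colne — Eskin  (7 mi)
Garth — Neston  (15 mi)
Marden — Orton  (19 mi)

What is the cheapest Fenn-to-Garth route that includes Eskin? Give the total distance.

Shortest Fenn→Eskin: Fenn–Pirton–Eskin = 14
Best Eskin to Garth: Eskin–Garth costing 17
Total via Eskin: 14 + 17 = 31 mi.

31 mi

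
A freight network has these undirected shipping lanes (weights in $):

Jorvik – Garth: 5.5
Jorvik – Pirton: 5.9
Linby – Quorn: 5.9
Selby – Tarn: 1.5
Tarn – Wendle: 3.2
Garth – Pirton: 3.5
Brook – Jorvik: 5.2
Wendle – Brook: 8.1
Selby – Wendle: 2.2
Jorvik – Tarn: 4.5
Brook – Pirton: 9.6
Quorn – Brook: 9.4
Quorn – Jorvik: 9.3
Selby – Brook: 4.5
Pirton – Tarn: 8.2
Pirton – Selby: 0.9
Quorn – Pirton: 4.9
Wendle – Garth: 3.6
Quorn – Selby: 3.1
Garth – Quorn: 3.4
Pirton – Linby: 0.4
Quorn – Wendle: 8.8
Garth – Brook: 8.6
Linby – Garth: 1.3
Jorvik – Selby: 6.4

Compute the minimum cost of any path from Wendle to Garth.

Settle nodes by increasing distance from Wendle:
Wendle: 0
Selby: 2.2  (via Wendle)
Pirton: 3.1  (via Selby)
Tarn: 3.2  (via Wendle)
Linby: 3.5  (via Pirton)
Garth: 3.6  (via Wendle)
Shortest route: Wendle → Garth = $3.6.

$3.6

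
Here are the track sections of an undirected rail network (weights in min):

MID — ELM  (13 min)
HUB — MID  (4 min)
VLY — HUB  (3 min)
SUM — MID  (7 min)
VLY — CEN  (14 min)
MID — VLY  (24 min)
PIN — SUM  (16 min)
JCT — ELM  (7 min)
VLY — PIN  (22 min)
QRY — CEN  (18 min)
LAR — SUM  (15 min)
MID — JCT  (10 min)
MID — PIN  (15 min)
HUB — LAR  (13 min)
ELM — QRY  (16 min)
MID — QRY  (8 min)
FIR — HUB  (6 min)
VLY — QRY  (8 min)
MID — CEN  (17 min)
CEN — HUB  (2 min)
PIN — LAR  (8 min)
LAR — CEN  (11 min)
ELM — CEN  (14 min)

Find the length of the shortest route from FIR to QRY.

Running Dijkstra from FIR:
FIR: 0
HUB: 6  (via FIR)
CEN: 8  (via HUB)
VLY: 9  (via HUB)
MID: 10  (via HUB)
SUM: 17  (via MID)
QRY: 17  (via VLY)
Shortest route: FIR–HUB–VLY–QRY = 17 min.

17 min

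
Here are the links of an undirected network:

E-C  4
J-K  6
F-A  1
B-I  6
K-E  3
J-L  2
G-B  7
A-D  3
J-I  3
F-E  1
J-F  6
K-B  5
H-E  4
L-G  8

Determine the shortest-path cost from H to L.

Candidate routes:
H–E–F–J–L: 4+1+6+2 = 13
H–E–K–B–G–L: 4+3+5+7+8 = 27
H–E–K–B–I–J–L: 4+3+5+6+3+2 = 23
H–E–K–J–L: 4+3+6+2 = 15
Cheapest is H–E–F–J–L at 13.

13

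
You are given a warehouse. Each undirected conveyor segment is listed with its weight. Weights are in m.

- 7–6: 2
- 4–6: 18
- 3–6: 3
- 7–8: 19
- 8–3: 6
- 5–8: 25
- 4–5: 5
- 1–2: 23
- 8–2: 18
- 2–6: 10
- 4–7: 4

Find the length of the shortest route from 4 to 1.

39 m

Settle nodes by increasing distance from 4:
4: 0
7: 4  (via 4)
5: 5  (via 4)
6: 6  (via 7)
3: 9  (via 6)
8: 15  (via 3)
2: 16  (via 6)
1: 39  (via 2)
Shortest route: 4–7–6–2–1 = 39 m.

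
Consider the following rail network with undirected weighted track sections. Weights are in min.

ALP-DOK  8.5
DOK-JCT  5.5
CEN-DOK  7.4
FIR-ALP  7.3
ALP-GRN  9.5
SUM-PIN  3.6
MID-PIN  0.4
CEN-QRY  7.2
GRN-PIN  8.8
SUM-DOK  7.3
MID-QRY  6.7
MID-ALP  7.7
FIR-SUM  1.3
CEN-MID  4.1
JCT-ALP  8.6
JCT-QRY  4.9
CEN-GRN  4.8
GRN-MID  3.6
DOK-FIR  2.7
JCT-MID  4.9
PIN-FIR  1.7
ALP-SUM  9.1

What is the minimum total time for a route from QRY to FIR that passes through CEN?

13.4 min

Best QRY to CEN: QRY → CEN costing 7.2
Shortest CEN→FIR: CEN → MID → PIN → FIR = 6.2
Total via CEN: 7.2 + 6.2 = 13.4 min.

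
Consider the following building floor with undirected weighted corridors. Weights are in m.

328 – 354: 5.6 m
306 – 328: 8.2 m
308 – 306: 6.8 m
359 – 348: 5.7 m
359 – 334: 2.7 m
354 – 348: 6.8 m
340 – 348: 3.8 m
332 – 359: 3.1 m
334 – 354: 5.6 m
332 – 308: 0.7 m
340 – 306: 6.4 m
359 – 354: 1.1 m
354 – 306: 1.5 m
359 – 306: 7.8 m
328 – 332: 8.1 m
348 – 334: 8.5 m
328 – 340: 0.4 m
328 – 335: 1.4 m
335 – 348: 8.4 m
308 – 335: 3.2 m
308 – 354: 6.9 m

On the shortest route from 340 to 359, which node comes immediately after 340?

Compare a few routes:
340–328–354–359: 0.4+5.6+1.1 = 7.1
340–328–335–308–332–359: 0.4+1.4+3.2+0.7+3.1 = 8.8
The minimum is 7.1 m via 340–328–354–359.
So from 340 the first move is to 328.

328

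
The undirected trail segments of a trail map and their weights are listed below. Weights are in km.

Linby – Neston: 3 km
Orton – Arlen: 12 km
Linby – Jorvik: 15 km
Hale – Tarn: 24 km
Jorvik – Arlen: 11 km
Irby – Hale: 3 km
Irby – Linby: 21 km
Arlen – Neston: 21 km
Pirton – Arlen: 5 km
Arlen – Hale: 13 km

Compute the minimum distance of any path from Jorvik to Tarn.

48 km

Running Dijkstra from Jorvik:
Jorvik: 0
Arlen: 11  (via Jorvik)
Linby: 15  (via Jorvik)
Pirton: 16  (via Arlen)
Neston: 18  (via Linby)
Orton: 23  (via Arlen)
Hale: 24  (via Arlen)
Irby: 27  (via Hale)
Tarn: 48  (via Hale)
Shortest route: Jorvik → Arlen → Hale → Tarn = 48 km.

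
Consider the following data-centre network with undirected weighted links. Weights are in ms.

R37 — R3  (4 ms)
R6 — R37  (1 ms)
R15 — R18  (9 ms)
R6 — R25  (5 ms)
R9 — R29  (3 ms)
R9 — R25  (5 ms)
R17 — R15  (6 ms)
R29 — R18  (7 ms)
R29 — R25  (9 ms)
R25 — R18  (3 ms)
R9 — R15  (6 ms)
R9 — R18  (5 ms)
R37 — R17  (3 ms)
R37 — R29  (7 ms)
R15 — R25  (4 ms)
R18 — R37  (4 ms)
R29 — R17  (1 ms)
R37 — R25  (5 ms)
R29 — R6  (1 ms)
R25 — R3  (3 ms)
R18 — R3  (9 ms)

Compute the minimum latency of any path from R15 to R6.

8 ms

Candidate routes:
R15 - R25 - R6: 4+5 = 9
R15 - R17 - R29 - R6: 6+1+1 = 8
Cheapest is R15 - R17 - R29 - R6 at 8 ms.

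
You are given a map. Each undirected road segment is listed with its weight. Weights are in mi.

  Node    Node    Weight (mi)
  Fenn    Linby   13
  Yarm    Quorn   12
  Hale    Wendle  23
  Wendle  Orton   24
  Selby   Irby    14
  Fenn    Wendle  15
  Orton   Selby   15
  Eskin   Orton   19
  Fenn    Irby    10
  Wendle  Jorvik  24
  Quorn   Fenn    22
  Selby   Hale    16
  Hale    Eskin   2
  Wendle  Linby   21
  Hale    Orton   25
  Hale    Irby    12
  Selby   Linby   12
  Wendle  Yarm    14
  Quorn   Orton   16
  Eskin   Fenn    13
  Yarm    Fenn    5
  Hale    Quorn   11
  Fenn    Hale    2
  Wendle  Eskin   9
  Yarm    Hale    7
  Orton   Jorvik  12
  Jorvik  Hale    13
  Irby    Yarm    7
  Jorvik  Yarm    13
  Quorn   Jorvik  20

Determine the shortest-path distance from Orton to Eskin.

19 mi

Settle nodes by increasing distance from Orton:
Orton: 0
Jorvik: 12  (via Orton)
Selby: 15  (via Orton)
Quorn: 16  (via Orton)
Eskin: 19  (via Orton)
Shortest route: Orton–Eskin = 19 mi.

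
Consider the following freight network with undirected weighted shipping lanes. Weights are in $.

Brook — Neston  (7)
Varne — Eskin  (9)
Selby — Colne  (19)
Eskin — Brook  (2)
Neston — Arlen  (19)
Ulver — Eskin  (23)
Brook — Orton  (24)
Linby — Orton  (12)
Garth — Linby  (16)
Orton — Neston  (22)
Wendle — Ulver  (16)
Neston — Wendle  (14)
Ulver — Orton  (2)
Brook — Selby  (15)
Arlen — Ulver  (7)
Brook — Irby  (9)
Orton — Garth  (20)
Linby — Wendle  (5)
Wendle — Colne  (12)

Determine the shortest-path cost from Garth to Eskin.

$44

Running Dijkstra from Garth:
Garth: 0
Linby: 16  (via Garth)
Orton: 20  (via Garth)
Wendle: 21  (via Linby)
Ulver: 22  (via Orton)
Arlen: 29  (via Ulver)
Colne: 33  (via Wendle)
Neston: 35  (via Wendle)
Brook: 42  (via Neston)
Eskin: 44  (via Brook)
Shortest route: Garth → Linby → Wendle → Neston → Brook → Eskin = $44.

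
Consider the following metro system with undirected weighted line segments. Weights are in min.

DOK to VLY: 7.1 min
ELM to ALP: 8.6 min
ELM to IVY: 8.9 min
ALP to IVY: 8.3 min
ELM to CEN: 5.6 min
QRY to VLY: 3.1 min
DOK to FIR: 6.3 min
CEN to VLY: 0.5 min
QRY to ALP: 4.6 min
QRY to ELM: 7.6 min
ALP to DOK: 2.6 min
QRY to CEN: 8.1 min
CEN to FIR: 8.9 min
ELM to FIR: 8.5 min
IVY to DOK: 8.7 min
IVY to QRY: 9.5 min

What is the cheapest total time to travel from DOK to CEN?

Compare a few routes:
DOK - VLY - CEN: 7.1+0.5 = 7.6
DOK - ALP - QRY - VLY - CEN: 2.6+4.6+3.1+0.5 = 10.8
DOK - ALP - QRY - CEN: 2.6+4.6+8.1 = 15.3
DOK - FIR - CEN: 6.3+8.9 = 15.2
Cheapest is DOK - VLY - CEN at 7.6 min.

7.6 min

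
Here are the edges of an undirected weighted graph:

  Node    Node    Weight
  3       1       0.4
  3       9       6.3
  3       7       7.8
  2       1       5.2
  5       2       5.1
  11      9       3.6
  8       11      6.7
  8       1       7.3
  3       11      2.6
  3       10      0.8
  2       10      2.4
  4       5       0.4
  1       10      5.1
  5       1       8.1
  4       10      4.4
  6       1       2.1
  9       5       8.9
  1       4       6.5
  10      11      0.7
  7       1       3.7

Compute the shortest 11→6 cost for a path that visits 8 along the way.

16.1

Shortest 11→8: 11–8 = 6.7
Shortest 8→6: 8–1–6 = 9.4
Total via 8: 6.7 + 9.4 = 16.1.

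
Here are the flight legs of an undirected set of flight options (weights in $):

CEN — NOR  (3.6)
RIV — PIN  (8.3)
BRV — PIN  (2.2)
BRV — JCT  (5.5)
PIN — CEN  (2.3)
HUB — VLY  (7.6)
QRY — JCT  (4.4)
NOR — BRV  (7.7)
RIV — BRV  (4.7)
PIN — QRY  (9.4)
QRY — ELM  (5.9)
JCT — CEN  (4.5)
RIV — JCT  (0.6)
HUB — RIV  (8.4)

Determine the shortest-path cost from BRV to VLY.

Settle nodes by increasing distance from BRV:
BRV: 0
PIN: 2.2  (via BRV)
CEN: 4.5  (via PIN)
RIV: 4.7  (via BRV)
JCT: 5.3  (via RIV)
NOR: 7.7  (via BRV)
QRY: 9.7  (via JCT)
HUB: 13.1  (via RIV)
ELM: 15.6  (via QRY)
VLY: 20.7  (via HUB)
Shortest route: BRV → RIV → HUB → VLY = $20.7.

$20.7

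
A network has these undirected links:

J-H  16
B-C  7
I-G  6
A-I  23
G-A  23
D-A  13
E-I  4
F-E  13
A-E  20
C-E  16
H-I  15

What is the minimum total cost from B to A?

43

Settle nodes by increasing distance from B:
B: 0
C: 7  (via B)
E: 23  (via C)
I: 27  (via E)
G: 33  (via I)
F: 36  (via E)
H: 42  (via I)
A: 43  (via E)
Shortest route: B–C–E–A = 43.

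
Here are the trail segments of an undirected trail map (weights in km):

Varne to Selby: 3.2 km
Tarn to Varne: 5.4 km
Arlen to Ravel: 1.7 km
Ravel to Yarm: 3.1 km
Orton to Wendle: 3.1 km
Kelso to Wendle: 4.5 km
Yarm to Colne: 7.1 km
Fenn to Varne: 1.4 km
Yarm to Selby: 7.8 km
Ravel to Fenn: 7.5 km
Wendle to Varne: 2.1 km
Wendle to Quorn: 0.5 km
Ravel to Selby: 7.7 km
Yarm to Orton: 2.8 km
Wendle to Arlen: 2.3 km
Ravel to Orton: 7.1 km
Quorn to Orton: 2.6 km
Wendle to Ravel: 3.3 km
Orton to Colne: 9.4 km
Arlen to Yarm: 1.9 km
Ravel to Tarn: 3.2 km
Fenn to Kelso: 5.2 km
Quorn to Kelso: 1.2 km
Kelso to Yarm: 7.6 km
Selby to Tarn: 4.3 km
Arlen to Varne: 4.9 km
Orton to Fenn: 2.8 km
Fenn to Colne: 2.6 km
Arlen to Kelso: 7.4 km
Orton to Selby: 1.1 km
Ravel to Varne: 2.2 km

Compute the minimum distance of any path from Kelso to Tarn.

8.2 km

Running Dijkstra from Kelso:
Kelso: 0
Quorn: 1.2  (via Kelso)
Wendle: 1.7  (via Quorn)
Varne: 3.8  (via Wendle)
Orton: 3.8  (via Quorn)
Arlen: 4  (via Wendle)
Selby: 4.9  (via Orton)
Ravel: 5  (via Wendle)
Fenn: 5.2  (via Kelso)
Yarm: 5.9  (via Arlen)
Colne: 7.8  (via Fenn)
Tarn: 8.2  (via Ravel)
Shortest route: Kelso → Quorn → Wendle → Ravel → Tarn = 8.2 km.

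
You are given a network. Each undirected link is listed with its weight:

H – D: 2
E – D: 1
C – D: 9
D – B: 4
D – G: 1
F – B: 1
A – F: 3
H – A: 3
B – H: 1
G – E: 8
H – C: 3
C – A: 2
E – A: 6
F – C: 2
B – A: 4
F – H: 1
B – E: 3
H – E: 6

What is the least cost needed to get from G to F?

Enumerating some paths:
G - D - B - F: 1+4+1 = 6
G - D - H - F: 1+2+1 = 4
G - D - H - B - F: 1+2+1+1 = 5
The minimum is 4 via G - D - H - F.

4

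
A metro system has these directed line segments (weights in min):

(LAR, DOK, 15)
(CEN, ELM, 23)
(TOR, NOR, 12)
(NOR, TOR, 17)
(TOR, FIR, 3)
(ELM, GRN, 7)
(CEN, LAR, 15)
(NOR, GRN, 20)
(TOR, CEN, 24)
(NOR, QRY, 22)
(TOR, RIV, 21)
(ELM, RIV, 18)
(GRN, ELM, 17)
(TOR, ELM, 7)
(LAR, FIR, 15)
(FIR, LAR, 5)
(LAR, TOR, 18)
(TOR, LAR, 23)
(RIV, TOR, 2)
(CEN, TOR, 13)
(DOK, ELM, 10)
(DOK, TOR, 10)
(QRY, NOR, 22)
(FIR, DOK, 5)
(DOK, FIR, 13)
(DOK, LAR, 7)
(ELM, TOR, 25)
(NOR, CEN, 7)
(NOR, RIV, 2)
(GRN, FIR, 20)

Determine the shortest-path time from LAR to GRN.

32 min

Compare a few routes:
LAR–TOR–FIR–DOK–ELM–GRN: 18+3+5+10+7 = 43
LAR–DOK–TOR–ELM–GRN: 15+10+7+7 = 39
LAR–DOK–ELM–GRN: 15+10+7 = 32
LAR–FIR–DOK–ELM–GRN: 15+5+10+7 = 37
Cheapest is LAR–DOK–ELM–GRN at 32 min.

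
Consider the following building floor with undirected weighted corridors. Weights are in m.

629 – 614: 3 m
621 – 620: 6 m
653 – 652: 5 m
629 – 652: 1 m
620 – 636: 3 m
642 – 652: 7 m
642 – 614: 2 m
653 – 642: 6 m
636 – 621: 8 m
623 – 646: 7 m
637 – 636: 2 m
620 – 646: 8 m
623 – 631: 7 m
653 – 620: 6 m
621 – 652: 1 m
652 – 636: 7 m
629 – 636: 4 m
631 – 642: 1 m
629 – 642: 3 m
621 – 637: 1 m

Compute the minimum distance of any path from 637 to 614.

6 m

Settle nodes by increasing distance from 637:
637: 0
621: 1  (via 637)
652: 2  (via 621)
636: 2  (via 637)
629: 3  (via 652)
620: 5  (via 636)
642: 6  (via 629)
614: 6  (via 629)
Shortest route: 637 → 621 → 652 → 629 → 614 = 6 m.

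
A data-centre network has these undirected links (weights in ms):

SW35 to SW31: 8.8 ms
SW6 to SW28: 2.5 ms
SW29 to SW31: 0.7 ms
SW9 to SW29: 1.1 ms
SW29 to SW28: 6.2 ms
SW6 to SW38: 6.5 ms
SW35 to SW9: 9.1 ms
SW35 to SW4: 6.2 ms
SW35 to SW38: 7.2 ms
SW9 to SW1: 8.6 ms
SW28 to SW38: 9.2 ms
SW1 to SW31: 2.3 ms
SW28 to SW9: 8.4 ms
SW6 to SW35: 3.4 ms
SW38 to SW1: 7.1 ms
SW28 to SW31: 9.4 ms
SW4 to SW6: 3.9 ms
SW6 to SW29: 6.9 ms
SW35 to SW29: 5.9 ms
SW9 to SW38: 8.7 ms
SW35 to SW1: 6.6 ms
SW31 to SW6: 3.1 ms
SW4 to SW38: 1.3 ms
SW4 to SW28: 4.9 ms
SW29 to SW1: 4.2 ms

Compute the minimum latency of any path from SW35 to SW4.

Settle nodes by increasing distance from SW35:
SW35: 0
SW6: 3.4  (via SW35)
SW29: 5.9  (via SW35)
SW28: 5.9  (via SW6)
SW4: 6.2  (via SW35)
Shortest route: SW35 → SW4 = 6.2 ms.

6.2 ms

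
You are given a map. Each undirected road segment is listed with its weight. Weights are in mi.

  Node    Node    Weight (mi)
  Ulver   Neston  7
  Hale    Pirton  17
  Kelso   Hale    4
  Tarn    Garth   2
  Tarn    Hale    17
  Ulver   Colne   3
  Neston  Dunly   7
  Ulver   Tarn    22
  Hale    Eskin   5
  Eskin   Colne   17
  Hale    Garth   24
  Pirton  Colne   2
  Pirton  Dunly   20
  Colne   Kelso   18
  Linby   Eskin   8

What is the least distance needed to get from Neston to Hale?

29 mi

Enumerating some paths:
Neston–Ulver–Colne–Kelso–Hale: 7+3+18+4 = 32
Neston–Ulver–Colne–Eskin–Hale: 7+3+17+5 = 32
Neston–Dunly–Pirton–Hale: 7+20+17 = 44
Neston–Ulver–Colne–Pirton–Hale: 7+3+2+17 = 29
Cheapest is Neston–Ulver–Colne–Pirton–Hale at 29 mi.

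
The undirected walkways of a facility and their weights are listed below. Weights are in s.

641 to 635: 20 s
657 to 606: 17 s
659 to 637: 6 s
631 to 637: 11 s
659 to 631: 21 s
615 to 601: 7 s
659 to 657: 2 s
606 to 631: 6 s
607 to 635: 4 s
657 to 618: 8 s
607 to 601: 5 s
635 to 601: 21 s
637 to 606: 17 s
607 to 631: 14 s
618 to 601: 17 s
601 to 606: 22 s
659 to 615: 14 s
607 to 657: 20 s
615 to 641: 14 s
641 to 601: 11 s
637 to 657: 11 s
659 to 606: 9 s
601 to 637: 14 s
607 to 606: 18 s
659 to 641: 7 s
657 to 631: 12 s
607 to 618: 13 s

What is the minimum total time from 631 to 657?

12 s

Candidate routes:
631 - 657: 12 = 12
631 - 606 - 659 - 657: 6+9+2 = 17
Cheapest is 631 - 657 at 12 s.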